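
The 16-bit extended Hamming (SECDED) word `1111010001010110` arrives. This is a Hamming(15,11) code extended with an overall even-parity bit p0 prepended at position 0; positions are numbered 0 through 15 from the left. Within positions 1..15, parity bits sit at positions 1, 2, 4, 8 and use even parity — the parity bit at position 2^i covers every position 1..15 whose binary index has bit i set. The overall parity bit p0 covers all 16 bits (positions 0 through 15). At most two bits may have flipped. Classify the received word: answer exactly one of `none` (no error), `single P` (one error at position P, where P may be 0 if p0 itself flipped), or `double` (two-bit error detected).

single 4

s1: b1⊕b3⊕b5⊕b7⊕b9⊕b11⊕b13⊕b15 = 1⊕1⊕1⊕0⊕1⊕1⊕1⊕0 = 0
s2: b2⊕b3⊕b6⊕b7⊕b10⊕b11⊕b14⊕b15 = 1⊕1⊕0⊕0⊕0⊕1⊕1⊕0 = 0
s4: b4⊕b5⊕b6⊕b7⊕b12⊕b13⊕b14⊕b15 = 0⊕1⊕0⊕0⊕0⊕1⊕1⊕0 = 1
s8: b8⊕b9⊕b10⊕b11⊕b12⊕b13⊕b14⊕b15 = 0⊕1⊕0⊕1⊕0⊕1⊕1⊕0 = 0
Syndrome (s8...s1) = 0100 → position 4.
Overall parity (XOR of all 16 bits, including p0): 1⊕1⊕1⊕1⊕0⊕1⊕0⊕0⊕0⊕1⊕0⊕1⊕0⊕1⊕1⊕0 = 1
Overall=1, syndrome position=4 → single-bit error at position 4.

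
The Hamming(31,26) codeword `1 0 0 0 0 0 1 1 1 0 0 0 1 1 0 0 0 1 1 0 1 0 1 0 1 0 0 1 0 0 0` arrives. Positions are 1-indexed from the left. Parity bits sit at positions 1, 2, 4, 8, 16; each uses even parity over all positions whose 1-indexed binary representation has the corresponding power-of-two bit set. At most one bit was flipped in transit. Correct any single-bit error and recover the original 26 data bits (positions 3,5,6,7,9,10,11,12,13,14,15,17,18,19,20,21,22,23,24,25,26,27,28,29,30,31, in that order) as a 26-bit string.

s1: b1⊕b3⊕b5⊕b7⊕b9⊕b11⊕b13⊕b15⊕b17⊕b19⊕b21⊕b23⊕b25⊕b27⊕b29⊕b31 = 1⊕0⊕0⊕1⊕1⊕0⊕1⊕0⊕0⊕1⊕1⊕1⊕1⊕0⊕0⊕0 = 0
s2: b2⊕b3⊕b6⊕b7⊕b10⊕b11⊕b14⊕b15⊕b18⊕b19⊕b22⊕b23⊕b26⊕b27⊕b30⊕b31 = 0⊕0⊕0⊕1⊕0⊕0⊕1⊕0⊕1⊕1⊕0⊕1⊕0⊕0⊕0⊕0 = 1
s4: b4⊕b5⊕b6⊕b7⊕b12⊕b13⊕b14⊕b15⊕b20⊕b21⊕b22⊕b23⊕b28⊕b29⊕b30⊕b31 = 0⊕0⊕0⊕1⊕0⊕1⊕1⊕0⊕0⊕1⊕0⊕1⊕1⊕0⊕0⊕0 = 0
s8: b8⊕b9⊕b10⊕b11⊕b12⊕b13⊕b14⊕b15⊕b24⊕b25⊕b26⊕b27⊕b28⊕b29⊕b30⊕b31 = 1⊕1⊕0⊕0⊕0⊕1⊕1⊕0⊕0⊕1⊕0⊕0⊕1⊕0⊕0⊕0 = 0
s16: b16⊕b17⊕b18⊕b19⊕b20⊕b21⊕b22⊕b23⊕b24⊕b25⊕b26⊕b27⊕b28⊕b29⊕b30⊕b31 = 0⊕0⊕1⊕1⊕0⊕1⊕0⊕1⊕0⊕1⊕0⊕0⊕1⊕0⊕0⊕0 = 0
Syndrome (s16...s1) = 00010 → position 2.
Flip bit 2: corrected codeword = 1100001110001100011010101001000
Data bits at positions 3,5,6,7,9,10,11,12,13,14,15,17,18,19,20,21,22,23,24,25,26,27,28,29,30,31: 00011000110011010101001000

00011000110011010101001000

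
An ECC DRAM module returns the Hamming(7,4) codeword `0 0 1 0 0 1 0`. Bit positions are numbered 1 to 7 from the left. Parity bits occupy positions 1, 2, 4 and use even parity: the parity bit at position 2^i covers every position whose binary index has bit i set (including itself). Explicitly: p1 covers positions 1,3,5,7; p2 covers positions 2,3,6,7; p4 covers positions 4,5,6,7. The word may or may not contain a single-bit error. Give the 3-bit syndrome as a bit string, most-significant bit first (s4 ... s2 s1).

s1: b1⊕b3⊕b5⊕b7 = 0⊕1⊕0⊕0 = 1
s2: b2⊕b3⊕b6⊕b7 = 0⊕1⊕1⊕0 = 0
s4: b4⊕b5⊕b6⊕b7 = 0⊕0⊕1⊕0 = 1
Syndrome (s4...s1) = 101 → position 5.

101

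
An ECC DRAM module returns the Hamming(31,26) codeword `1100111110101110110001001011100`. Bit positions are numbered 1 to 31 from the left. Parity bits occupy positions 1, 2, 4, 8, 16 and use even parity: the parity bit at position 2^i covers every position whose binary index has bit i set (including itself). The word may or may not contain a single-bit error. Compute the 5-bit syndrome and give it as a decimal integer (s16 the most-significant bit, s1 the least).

23

s1: b1⊕b3⊕b5⊕b7⊕b9⊕b11⊕b13⊕b15⊕b17⊕b19⊕b21⊕b23⊕b25⊕b27⊕b29⊕b31 = 1⊕0⊕1⊕1⊕1⊕1⊕1⊕1⊕1⊕0⊕0⊕0⊕1⊕1⊕1⊕0 = 1
s2: b2⊕b3⊕b6⊕b7⊕b10⊕b11⊕b14⊕b15⊕b18⊕b19⊕b22⊕b23⊕b26⊕b27⊕b30⊕b31 = 1⊕0⊕1⊕1⊕0⊕1⊕1⊕1⊕1⊕0⊕1⊕0⊕0⊕1⊕0⊕0 = 1
s4: b4⊕b5⊕b6⊕b7⊕b12⊕b13⊕b14⊕b15⊕b20⊕b21⊕b22⊕b23⊕b28⊕b29⊕b30⊕b31 = 0⊕1⊕1⊕1⊕0⊕1⊕1⊕1⊕0⊕0⊕1⊕0⊕1⊕1⊕0⊕0 = 1
s8: b8⊕b9⊕b10⊕b11⊕b12⊕b13⊕b14⊕b15⊕b24⊕b25⊕b26⊕b27⊕b28⊕b29⊕b30⊕b31 = 1⊕1⊕0⊕1⊕0⊕1⊕1⊕1⊕0⊕1⊕0⊕1⊕1⊕1⊕0⊕0 = 0
s16: b16⊕b17⊕b18⊕b19⊕b20⊕b21⊕b22⊕b23⊕b24⊕b25⊕b26⊕b27⊕b28⊕b29⊕b30⊕b31 = 0⊕1⊕1⊕0⊕0⊕0⊕1⊕0⊕0⊕1⊕0⊕1⊕1⊕1⊕0⊕0 = 1
Syndrome (s16...s1) = 10111 → position 23.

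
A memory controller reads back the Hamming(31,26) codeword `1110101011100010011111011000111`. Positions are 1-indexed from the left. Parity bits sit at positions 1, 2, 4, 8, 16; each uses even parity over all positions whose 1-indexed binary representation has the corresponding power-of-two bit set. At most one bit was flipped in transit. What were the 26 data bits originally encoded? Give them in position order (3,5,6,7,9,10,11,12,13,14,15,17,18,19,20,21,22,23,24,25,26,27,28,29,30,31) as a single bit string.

11011110011011111011000111

s1: b1⊕b3⊕b5⊕b7⊕b9⊕b11⊕b13⊕b15⊕b17⊕b19⊕b21⊕b23⊕b25⊕b27⊕b29⊕b31 = 1⊕1⊕1⊕1⊕1⊕1⊕0⊕1⊕0⊕1⊕1⊕0⊕1⊕0⊕1⊕1 = 0
s2: b2⊕b3⊕b6⊕b7⊕b10⊕b11⊕b14⊕b15⊕b18⊕b19⊕b22⊕b23⊕b26⊕b27⊕b30⊕b31 = 1⊕1⊕0⊕1⊕1⊕1⊕0⊕1⊕1⊕1⊕1⊕0⊕0⊕0⊕1⊕1 = 1
s4: b4⊕b5⊕b6⊕b7⊕b12⊕b13⊕b14⊕b15⊕b20⊕b21⊕b22⊕b23⊕b28⊕b29⊕b30⊕b31 = 0⊕1⊕0⊕1⊕0⊕0⊕0⊕1⊕1⊕1⊕1⊕0⊕0⊕1⊕1⊕1 = 1
s8: b8⊕b9⊕b10⊕b11⊕b12⊕b13⊕b14⊕b15⊕b24⊕b25⊕b26⊕b27⊕b28⊕b29⊕b30⊕b31 = 0⊕1⊕1⊕1⊕0⊕0⊕0⊕1⊕1⊕1⊕0⊕0⊕0⊕1⊕1⊕1 = 1
s16: b16⊕b17⊕b18⊕b19⊕b20⊕b21⊕b22⊕b23⊕b24⊕b25⊕b26⊕b27⊕b28⊕b29⊕b30⊕b31 = 0⊕0⊕1⊕1⊕1⊕1⊕1⊕0⊕1⊕1⊕0⊕0⊕0⊕1⊕1⊕1 = 0
Syndrome (s16...s1) = 01110 → position 14.
Flip bit 14: corrected codeword = 1110101011100110011111011000111
Data bits at positions 3,5,6,7,9,10,11,12,13,14,15,17,18,19,20,21,22,23,24,25,26,27,28,29,30,31: 11011110011011111011000111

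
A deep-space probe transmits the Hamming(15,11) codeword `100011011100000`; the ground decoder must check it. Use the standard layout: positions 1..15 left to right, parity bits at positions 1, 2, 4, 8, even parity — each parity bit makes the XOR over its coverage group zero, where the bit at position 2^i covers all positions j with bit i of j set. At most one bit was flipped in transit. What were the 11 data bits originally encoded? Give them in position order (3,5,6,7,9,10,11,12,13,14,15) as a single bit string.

01100100000

s1: b1⊕b3⊕b5⊕b7⊕b9⊕b11⊕b13⊕b15 = 1⊕0⊕1⊕0⊕1⊕0⊕0⊕0 = 1
s2: b2⊕b3⊕b6⊕b7⊕b10⊕b11⊕b14⊕b15 = 0⊕0⊕1⊕0⊕1⊕0⊕0⊕0 = 0
s4: b4⊕b5⊕b6⊕b7⊕b12⊕b13⊕b14⊕b15 = 0⊕1⊕1⊕0⊕0⊕0⊕0⊕0 = 0
s8: b8⊕b9⊕b10⊕b11⊕b12⊕b13⊕b14⊕b15 = 1⊕1⊕1⊕0⊕0⊕0⊕0⊕0 = 1
Syndrome (s8...s1) = 1001 → position 9.
Flip bit 9: corrected codeword = 100011010100000
Data bits at positions 3,5,6,7,9,10,11,12,13,14,15: 01100100000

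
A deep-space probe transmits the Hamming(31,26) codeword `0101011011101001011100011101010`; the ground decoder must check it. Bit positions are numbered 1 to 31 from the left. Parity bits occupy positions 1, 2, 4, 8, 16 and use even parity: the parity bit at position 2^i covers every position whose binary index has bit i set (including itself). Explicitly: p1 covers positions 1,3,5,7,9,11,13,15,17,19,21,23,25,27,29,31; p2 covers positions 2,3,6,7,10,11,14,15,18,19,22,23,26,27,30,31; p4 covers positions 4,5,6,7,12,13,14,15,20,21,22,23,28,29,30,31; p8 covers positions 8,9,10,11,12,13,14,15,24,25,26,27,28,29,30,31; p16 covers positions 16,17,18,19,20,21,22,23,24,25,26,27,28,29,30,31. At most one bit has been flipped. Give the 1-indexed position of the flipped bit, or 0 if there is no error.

30

s1: b1⊕b3⊕b5⊕b7⊕b9⊕b11⊕b13⊕b15⊕b17⊕b19⊕b21⊕b23⊕b25⊕b27⊕b29⊕b31 = 0⊕0⊕0⊕1⊕1⊕1⊕1⊕0⊕0⊕1⊕0⊕0⊕1⊕0⊕0⊕0 = 0
s2: b2⊕b3⊕b6⊕b7⊕b10⊕b11⊕b14⊕b15⊕b18⊕b19⊕b22⊕b23⊕b26⊕b27⊕b30⊕b31 = 1⊕0⊕1⊕1⊕1⊕1⊕0⊕0⊕1⊕1⊕0⊕0⊕1⊕0⊕1⊕0 = 1
s4: b4⊕b5⊕b6⊕b7⊕b12⊕b13⊕b14⊕b15⊕b20⊕b21⊕b22⊕b23⊕b28⊕b29⊕b30⊕b31 = 1⊕0⊕1⊕1⊕0⊕1⊕0⊕0⊕1⊕0⊕0⊕0⊕1⊕0⊕1⊕0 = 1
s8: b8⊕b9⊕b10⊕b11⊕b12⊕b13⊕b14⊕b15⊕b24⊕b25⊕b26⊕b27⊕b28⊕b29⊕b30⊕b31 = 0⊕1⊕1⊕1⊕0⊕1⊕0⊕0⊕1⊕1⊕1⊕0⊕1⊕0⊕1⊕0 = 1
s16: b16⊕b17⊕b18⊕b19⊕b20⊕b21⊕b22⊕b23⊕b24⊕b25⊕b26⊕b27⊕b28⊕b29⊕b30⊕b31 = 1⊕0⊕1⊕1⊕1⊕0⊕0⊕0⊕1⊕1⊕1⊕0⊕1⊕0⊕1⊕0 = 1
Syndrome (s16...s1) = 11110 → position 30.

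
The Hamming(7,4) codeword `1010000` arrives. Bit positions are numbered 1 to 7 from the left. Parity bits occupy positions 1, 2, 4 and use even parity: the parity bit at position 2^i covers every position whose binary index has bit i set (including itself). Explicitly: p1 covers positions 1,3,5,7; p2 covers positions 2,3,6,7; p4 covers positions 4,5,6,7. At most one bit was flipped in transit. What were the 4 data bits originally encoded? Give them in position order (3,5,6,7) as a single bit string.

s1: b1⊕b3⊕b5⊕b7 = 1⊕1⊕0⊕0 = 0
s2: b2⊕b3⊕b6⊕b7 = 0⊕1⊕0⊕0 = 1
s4: b4⊕b5⊕b6⊕b7 = 0⊕0⊕0⊕0 = 0
Syndrome (s4...s1) = 010 → position 2.
Flip bit 2: corrected codeword = 1110000
Data bits at positions 3,5,6,7: 1000

1000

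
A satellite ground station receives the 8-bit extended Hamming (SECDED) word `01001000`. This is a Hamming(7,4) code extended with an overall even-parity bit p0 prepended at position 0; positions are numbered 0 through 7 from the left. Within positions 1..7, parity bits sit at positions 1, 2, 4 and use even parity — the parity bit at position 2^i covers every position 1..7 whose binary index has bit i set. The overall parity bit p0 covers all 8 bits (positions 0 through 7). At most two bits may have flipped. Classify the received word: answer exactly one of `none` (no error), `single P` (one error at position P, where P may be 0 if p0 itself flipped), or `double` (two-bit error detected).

s1: b1⊕b3⊕b5⊕b7 = 1⊕0⊕0⊕0 = 1
s2: b2⊕b3⊕b6⊕b7 = 0⊕0⊕0⊕0 = 0
s4: b4⊕b5⊕b6⊕b7 = 1⊕0⊕0⊕0 = 1
Syndrome (s4...s1) = 101 → position 5.
Overall parity (XOR of all 8 bits, including p0): 0⊕1⊕0⊕0⊕1⊕0⊕0⊕0 = 0
Overall=0, syndrome position=5 → double-bit error detected (uncorrectable).

double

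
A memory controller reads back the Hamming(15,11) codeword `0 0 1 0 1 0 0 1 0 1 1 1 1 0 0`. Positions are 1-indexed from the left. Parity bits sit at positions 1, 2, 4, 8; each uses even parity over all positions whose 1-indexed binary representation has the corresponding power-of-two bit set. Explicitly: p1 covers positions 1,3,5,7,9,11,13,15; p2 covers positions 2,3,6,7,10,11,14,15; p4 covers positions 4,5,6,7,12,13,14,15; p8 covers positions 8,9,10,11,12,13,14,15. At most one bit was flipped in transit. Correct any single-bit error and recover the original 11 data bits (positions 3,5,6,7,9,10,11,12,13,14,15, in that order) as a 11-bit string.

s1: b1⊕b3⊕b5⊕b7⊕b9⊕b11⊕b13⊕b15 = 0⊕1⊕1⊕0⊕0⊕1⊕1⊕0 = 0
s2: b2⊕b3⊕b6⊕b7⊕b10⊕b11⊕b14⊕b15 = 0⊕1⊕0⊕0⊕1⊕1⊕0⊕0 = 1
s4: b4⊕b5⊕b6⊕b7⊕b12⊕b13⊕b14⊕b15 = 0⊕1⊕0⊕0⊕1⊕1⊕0⊕0 = 1
s8: b8⊕b9⊕b10⊕b11⊕b12⊕b13⊕b14⊕b15 = 1⊕0⊕1⊕1⊕1⊕1⊕0⊕0 = 1
Syndrome (s8...s1) = 1110 → position 14.
Flip bit 14: corrected codeword = 001010010111110
Data bits at positions 3,5,6,7,9,10,11,12,13,14,15: 11000111110

11000111110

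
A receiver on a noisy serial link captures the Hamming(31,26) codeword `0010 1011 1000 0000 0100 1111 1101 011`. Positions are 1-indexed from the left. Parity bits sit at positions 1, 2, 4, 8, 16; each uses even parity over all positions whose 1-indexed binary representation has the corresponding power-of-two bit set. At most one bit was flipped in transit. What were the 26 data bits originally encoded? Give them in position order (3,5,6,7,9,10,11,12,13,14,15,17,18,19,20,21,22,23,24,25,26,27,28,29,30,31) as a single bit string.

11011000000010011111101011

s1: b1⊕b3⊕b5⊕b7⊕b9⊕b11⊕b13⊕b15⊕b17⊕b19⊕b21⊕b23⊕b25⊕b27⊕b29⊕b31 = 0⊕1⊕1⊕1⊕1⊕0⊕0⊕0⊕0⊕0⊕1⊕1⊕1⊕0⊕0⊕1 = 0
s2: b2⊕b3⊕b6⊕b7⊕b10⊕b11⊕b14⊕b15⊕b18⊕b19⊕b22⊕b23⊕b26⊕b27⊕b30⊕b31 = 0⊕1⊕0⊕1⊕0⊕0⊕0⊕0⊕1⊕0⊕1⊕1⊕1⊕0⊕1⊕1 = 0
s4: b4⊕b5⊕b6⊕b7⊕b12⊕b13⊕b14⊕b15⊕b20⊕b21⊕b22⊕b23⊕b28⊕b29⊕b30⊕b31 = 0⊕1⊕0⊕1⊕0⊕0⊕0⊕0⊕0⊕1⊕1⊕1⊕1⊕0⊕1⊕1 = 0
s8: b8⊕b9⊕b10⊕b11⊕b12⊕b13⊕b14⊕b15⊕b24⊕b25⊕b26⊕b27⊕b28⊕b29⊕b30⊕b31 = 1⊕1⊕0⊕0⊕0⊕0⊕0⊕0⊕1⊕1⊕1⊕0⊕1⊕0⊕1⊕1 = 0
s16: b16⊕b17⊕b18⊕b19⊕b20⊕b21⊕b22⊕b23⊕b24⊕b25⊕b26⊕b27⊕b28⊕b29⊕b30⊕b31 = 0⊕0⊕1⊕0⊕0⊕1⊕1⊕1⊕1⊕1⊕1⊕0⊕1⊕0⊕1⊕1 = 0
Syndrome (s16...s1) = 00000 → position 0 (no error).
No correction needed.
Data bits at positions 3,5,6,7,9,10,11,12,13,14,15,17,18,19,20,21,22,23,24,25,26,27,28,29,30,31: 11011000000010011111101011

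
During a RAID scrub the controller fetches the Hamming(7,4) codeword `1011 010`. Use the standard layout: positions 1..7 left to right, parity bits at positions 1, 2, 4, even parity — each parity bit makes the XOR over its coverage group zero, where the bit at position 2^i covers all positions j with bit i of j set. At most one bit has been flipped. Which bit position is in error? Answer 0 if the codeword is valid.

0

s1: b1⊕b3⊕b5⊕b7 = 1⊕1⊕0⊕0 = 0
s2: b2⊕b3⊕b6⊕b7 = 0⊕1⊕1⊕0 = 0
s4: b4⊕b5⊕b6⊕b7 = 1⊕0⊕1⊕0 = 0
Syndrome (s4...s1) = 000 → position 0 (no error).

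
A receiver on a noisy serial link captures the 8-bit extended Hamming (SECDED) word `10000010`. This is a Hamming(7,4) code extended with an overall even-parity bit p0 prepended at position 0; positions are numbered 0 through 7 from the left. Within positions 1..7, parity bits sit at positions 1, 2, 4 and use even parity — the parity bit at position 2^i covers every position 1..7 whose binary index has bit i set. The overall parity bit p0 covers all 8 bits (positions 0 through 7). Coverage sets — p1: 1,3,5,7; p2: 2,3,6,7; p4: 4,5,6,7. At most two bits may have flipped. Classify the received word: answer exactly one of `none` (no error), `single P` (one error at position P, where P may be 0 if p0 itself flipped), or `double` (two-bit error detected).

s1: b1⊕b3⊕b5⊕b7 = 0⊕0⊕0⊕0 = 0
s2: b2⊕b3⊕b6⊕b7 = 0⊕0⊕1⊕0 = 1
s4: b4⊕b5⊕b6⊕b7 = 0⊕0⊕1⊕0 = 1
Syndrome (s4...s1) = 110 → position 6.
Overall parity (XOR of all 8 bits, including p0): 1⊕0⊕0⊕0⊕0⊕0⊕1⊕0 = 0
Overall=0, syndrome position=6 → double-bit error detected (uncorrectable).

double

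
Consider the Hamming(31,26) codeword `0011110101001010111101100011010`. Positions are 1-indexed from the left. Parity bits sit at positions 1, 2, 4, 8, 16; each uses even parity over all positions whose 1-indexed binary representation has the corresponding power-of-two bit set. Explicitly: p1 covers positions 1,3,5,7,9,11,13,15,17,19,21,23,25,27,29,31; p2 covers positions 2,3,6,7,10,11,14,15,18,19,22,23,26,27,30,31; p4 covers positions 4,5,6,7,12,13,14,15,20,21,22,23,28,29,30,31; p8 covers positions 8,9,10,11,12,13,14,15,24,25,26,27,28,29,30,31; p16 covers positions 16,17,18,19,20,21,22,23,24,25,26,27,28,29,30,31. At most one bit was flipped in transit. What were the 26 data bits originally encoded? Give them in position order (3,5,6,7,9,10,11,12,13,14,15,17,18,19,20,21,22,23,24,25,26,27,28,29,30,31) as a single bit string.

s1: b1⊕b3⊕b5⊕b7⊕b9⊕b11⊕b13⊕b15⊕b17⊕b19⊕b21⊕b23⊕b25⊕b27⊕b29⊕b31 = 0⊕1⊕1⊕0⊕0⊕0⊕1⊕1⊕1⊕1⊕0⊕1⊕0⊕1⊕0⊕0 = 0
s2: b2⊕b3⊕b6⊕b7⊕b10⊕b11⊕b14⊕b15⊕b18⊕b19⊕b22⊕b23⊕b26⊕b27⊕b30⊕b31 = 0⊕1⊕1⊕0⊕1⊕0⊕0⊕1⊕1⊕1⊕1⊕1⊕0⊕1⊕1⊕0 = 0
s4: b4⊕b5⊕b6⊕b7⊕b12⊕b13⊕b14⊕b15⊕b20⊕b21⊕b22⊕b23⊕b28⊕b29⊕b30⊕b31 = 1⊕1⊕1⊕0⊕0⊕1⊕0⊕1⊕1⊕0⊕1⊕1⊕1⊕0⊕1⊕0 = 0
s8: b8⊕b9⊕b10⊕b11⊕b12⊕b13⊕b14⊕b15⊕b24⊕b25⊕b26⊕b27⊕b28⊕b29⊕b30⊕b31 = 1⊕0⊕1⊕0⊕0⊕1⊕0⊕1⊕0⊕0⊕0⊕1⊕1⊕0⊕1⊕0 = 1
s16: b16⊕b17⊕b18⊕b19⊕b20⊕b21⊕b22⊕b23⊕b24⊕b25⊕b26⊕b27⊕b28⊕b29⊕b30⊕b31 = 0⊕1⊕1⊕1⊕1⊕0⊕1⊕1⊕0⊕0⊕0⊕1⊕1⊕0⊕1⊕0 = 1
Syndrome (s16...s1) = 11000 → position 24.
Flip bit 24: corrected codeword = 0011110101001010111101110011010
Data bits at positions 3,5,6,7,9,10,11,12,13,14,15,17,18,19,20,21,22,23,24,25,26,27,28,29,30,31: 11100100101111101110011010

11100100101111101110011010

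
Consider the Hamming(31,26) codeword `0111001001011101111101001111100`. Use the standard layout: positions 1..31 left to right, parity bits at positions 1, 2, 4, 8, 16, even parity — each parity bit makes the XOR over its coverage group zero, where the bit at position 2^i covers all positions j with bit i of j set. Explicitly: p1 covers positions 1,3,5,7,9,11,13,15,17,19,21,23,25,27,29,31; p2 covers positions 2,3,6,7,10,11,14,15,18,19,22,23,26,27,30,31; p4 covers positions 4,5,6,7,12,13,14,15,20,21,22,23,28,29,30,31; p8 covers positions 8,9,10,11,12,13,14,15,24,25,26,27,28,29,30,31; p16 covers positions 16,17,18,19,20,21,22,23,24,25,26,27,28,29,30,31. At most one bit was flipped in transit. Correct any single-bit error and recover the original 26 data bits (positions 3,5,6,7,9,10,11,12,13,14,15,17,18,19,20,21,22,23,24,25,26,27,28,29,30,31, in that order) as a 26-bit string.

10010101110111101001110100

s1: b1⊕b3⊕b5⊕b7⊕b9⊕b11⊕b13⊕b15⊕b17⊕b19⊕b21⊕b23⊕b25⊕b27⊕b29⊕b31 = 0⊕1⊕0⊕1⊕0⊕0⊕1⊕0⊕1⊕1⊕0⊕0⊕1⊕1⊕1⊕0 = 0
s2: b2⊕b3⊕b6⊕b7⊕b10⊕b11⊕b14⊕b15⊕b18⊕b19⊕b22⊕b23⊕b26⊕b27⊕b30⊕b31 = 1⊕1⊕0⊕1⊕1⊕0⊕1⊕0⊕1⊕1⊕1⊕0⊕1⊕1⊕0⊕0 = 0
s4: b4⊕b5⊕b6⊕b7⊕b12⊕b13⊕b14⊕b15⊕b20⊕b21⊕b22⊕b23⊕b28⊕b29⊕b30⊕b31 = 1⊕0⊕0⊕1⊕1⊕1⊕1⊕0⊕1⊕0⊕1⊕0⊕1⊕1⊕0⊕0 = 1
s8: b8⊕b9⊕b10⊕b11⊕b12⊕b13⊕b14⊕b15⊕b24⊕b25⊕b26⊕b27⊕b28⊕b29⊕b30⊕b31 = 0⊕0⊕1⊕0⊕1⊕1⊕1⊕0⊕0⊕1⊕1⊕1⊕1⊕1⊕0⊕0 = 1
s16: b16⊕b17⊕b18⊕b19⊕b20⊕b21⊕b22⊕b23⊕b24⊕b25⊕b26⊕b27⊕b28⊕b29⊕b30⊕b31 = 1⊕1⊕1⊕1⊕1⊕0⊕1⊕0⊕0⊕1⊕1⊕1⊕1⊕1⊕0⊕0 = 1
Syndrome (s16...s1) = 11100 → position 28.
Flip bit 28: corrected codeword = 0111001001011101111101001110100
Data bits at positions 3,5,6,7,9,10,11,12,13,14,15,17,18,19,20,21,22,23,24,25,26,27,28,29,30,31: 10010101110111101001110100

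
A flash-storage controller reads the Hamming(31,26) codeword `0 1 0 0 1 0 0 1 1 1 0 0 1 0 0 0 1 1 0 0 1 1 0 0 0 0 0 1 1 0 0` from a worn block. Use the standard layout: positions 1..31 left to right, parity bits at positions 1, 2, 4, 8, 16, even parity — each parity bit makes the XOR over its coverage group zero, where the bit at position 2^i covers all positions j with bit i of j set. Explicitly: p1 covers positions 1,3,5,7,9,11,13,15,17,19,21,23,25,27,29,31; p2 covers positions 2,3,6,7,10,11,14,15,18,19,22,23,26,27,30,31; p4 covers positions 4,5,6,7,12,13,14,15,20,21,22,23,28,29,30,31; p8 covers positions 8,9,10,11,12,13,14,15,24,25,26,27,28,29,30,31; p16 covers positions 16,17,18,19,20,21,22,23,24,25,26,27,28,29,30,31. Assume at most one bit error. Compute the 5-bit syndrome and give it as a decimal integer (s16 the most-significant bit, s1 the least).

0

s1: b1⊕b3⊕b5⊕b7⊕b9⊕b11⊕b13⊕b15⊕b17⊕b19⊕b21⊕b23⊕b25⊕b27⊕b29⊕b31 = 0⊕0⊕1⊕0⊕1⊕0⊕1⊕0⊕1⊕0⊕1⊕0⊕0⊕0⊕1⊕0 = 0
s2: b2⊕b3⊕b6⊕b7⊕b10⊕b11⊕b14⊕b15⊕b18⊕b19⊕b22⊕b23⊕b26⊕b27⊕b30⊕b31 = 1⊕0⊕0⊕0⊕1⊕0⊕0⊕0⊕1⊕0⊕1⊕0⊕0⊕0⊕0⊕0 = 0
s4: b4⊕b5⊕b6⊕b7⊕b12⊕b13⊕b14⊕b15⊕b20⊕b21⊕b22⊕b23⊕b28⊕b29⊕b30⊕b31 = 0⊕1⊕0⊕0⊕0⊕1⊕0⊕0⊕0⊕1⊕1⊕0⊕1⊕1⊕0⊕0 = 0
s8: b8⊕b9⊕b10⊕b11⊕b12⊕b13⊕b14⊕b15⊕b24⊕b25⊕b26⊕b27⊕b28⊕b29⊕b30⊕b31 = 1⊕1⊕1⊕0⊕0⊕1⊕0⊕0⊕0⊕0⊕0⊕0⊕1⊕1⊕0⊕0 = 0
s16: b16⊕b17⊕b18⊕b19⊕b20⊕b21⊕b22⊕b23⊕b24⊕b25⊕b26⊕b27⊕b28⊕b29⊕b30⊕b31 = 0⊕1⊕1⊕0⊕0⊕1⊕1⊕0⊕0⊕0⊕0⊕0⊕1⊕1⊕0⊕0 = 0
Syndrome (s16...s1) = 00000 → position 0 (no error).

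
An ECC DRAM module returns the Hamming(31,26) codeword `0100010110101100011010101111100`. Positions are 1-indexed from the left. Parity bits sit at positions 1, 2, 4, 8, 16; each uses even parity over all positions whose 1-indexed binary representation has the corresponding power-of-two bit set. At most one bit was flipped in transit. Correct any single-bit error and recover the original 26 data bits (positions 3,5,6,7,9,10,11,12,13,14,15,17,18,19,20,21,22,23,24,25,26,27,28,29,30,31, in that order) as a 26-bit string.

00101010110011010001111100

s1: b1⊕b3⊕b5⊕b7⊕b9⊕b11⊕b13⊕b15⊕b17⊕b19⊕b21⊕b23⊕b25⊕b27⊕b29⊕b31 = 0⊕0⊕0⊕0⊕1⊕1⊕1⊕0⊕0⊕1⊕1⊕1⊕1⊕1⊕1⊕0 = 1
s2: b2⊕b3⊕b6⊕b7⊕b10⊕b11⊕b14⊕b15⊕b18⊕b19⊕b22⊕b23⊕b26⊕b27⊕b30⊕b31 = 1⊕0⊕1⊕0⊕0⊕1⊕1⊕0⊕1⊕1⊕0⊕1⊕1⊕1⊕0⊕0 = 1
s4: b4⊕b5⊕b6⊕b7⊕b12⊕b13⊕b14⊕b15⊕b20⊕b21⊕b22⊕b23⊕b28⊕b29⊕b30⊕b31 = 0⊕0⊕1⊕0⊕0⊕1⊕1⊕0⊕0⊕1⊕0⊕1⊕1⊕1⊕0⊕0 = 1
s8: b8⊕b9⊕b10⊕b11⊕b12⊕b13⊕b14⊕b15⊕b24⊕b25⊕b26⊕b27⊕b28⊕b29⊕b30⊕b31 = 1⊕1⊕0⊕1⊕0⊕1⊕1⊕0⊕0⊕1⊕1⊕1⊕1⊕1⊕0⊕0 = 0
s16: b16⊕b17⊕b18⊕b19⊕b20⊕b21⊕b22⊕b23⊕b24⊕b25⊕b26⊕b27⊕b28⊕b29⊕b30⊕b31 = 0⊕0⊕1⊕1⊕0⊕1⊕0⊕1⊕0⊕1⊕1⊕1⊕1⊕1⊕0⊕0 = 1
Syndrome (s16...s1) = 10111 → position 23.
Flip bit 23: corrected codeword = 0100010110101100011010001111100
Data bits at positions 3,5,6,7,9,10,11,12,13,14,15,17,18,19,20,21,22,23,24,25,26,27,28,29,30,31: 00101010110011010001111100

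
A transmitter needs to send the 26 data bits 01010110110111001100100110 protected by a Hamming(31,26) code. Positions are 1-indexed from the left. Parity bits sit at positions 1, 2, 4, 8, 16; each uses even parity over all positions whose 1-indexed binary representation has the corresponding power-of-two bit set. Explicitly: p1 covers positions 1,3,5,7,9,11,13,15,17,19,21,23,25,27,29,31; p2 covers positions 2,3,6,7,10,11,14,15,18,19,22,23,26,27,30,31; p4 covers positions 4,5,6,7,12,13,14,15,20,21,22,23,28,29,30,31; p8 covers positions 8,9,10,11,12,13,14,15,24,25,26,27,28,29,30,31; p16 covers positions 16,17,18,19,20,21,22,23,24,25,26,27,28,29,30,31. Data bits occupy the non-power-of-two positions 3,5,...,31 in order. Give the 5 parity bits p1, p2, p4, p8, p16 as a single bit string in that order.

Place data bits at non-power-of-two positions: b3=0, b5=1, b6=0, b7=1, b9=0, b10=1, b11=1, b12=0, b13=1, b14=1, b15=0, b17=1, b18=1, b19=1, b20=0, b21=0, b22=1, b23=1, b24=0, b25=0, b26=1, b27=0, b28=0, b29=1, b30=1, b31=0.
p1 = XOR of data positions {3,5,7,9,11,13,15,17,19,21,23,25,27,29,31} = 0⊕1⊕1⊕0⊕1⊕1⊕0⊕1⊕1⊕0⊕1⊕0⊕0⊕1⊕0 = 0
p2 = XOR of data positions {3,6,7,10,11,14,15,18,19,22,23,26,27,30,31} = 0⊕0⊕1⊕1⊕1⊕1⊕0⊕1⊕1⊕1⊕1⊕1⊕0⊕1⊕0 = 0
p4 = XOR of data positions {5,6,7,12,13,14,15,20,21,22,23,28,29,30,31} = 1⊕0⊕1⊕0⊕1⊕1⊕0⊕0⊕0⊕1⊕1⊕0⊕1⊕1⊕0 = 0
p8 = XOR of data positions {9,10,11,12,13,14,15,24,25,26,27,28,29,30,31} = 0⊕1⊕1⊕0⊕1⊕1⊕0⊕0⊕0⊕1⊕0⊕0⊕1⊕1⊕0 = 1
p16 = XOR of data positions {17,18,19,20,21,22,23,24,25,26,27,28,29,30,31} = 1⊕1⊕1⊕0⊕0⊕1⊕1⊕0⊕0⊕1⊕0⊕0⊕1⊕1⊕0 = 0
Parity bits p1,p2,p4,p8,p16 = 00010

00010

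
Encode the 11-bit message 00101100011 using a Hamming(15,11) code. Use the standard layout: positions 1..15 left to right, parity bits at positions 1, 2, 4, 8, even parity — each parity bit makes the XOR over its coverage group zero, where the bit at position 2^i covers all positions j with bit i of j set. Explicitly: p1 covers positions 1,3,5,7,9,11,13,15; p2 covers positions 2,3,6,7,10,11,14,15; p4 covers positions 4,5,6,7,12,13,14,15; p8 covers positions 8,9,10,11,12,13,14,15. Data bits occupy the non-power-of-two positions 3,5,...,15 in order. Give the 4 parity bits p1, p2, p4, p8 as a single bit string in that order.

0010

Place data bits at non-power-of-two positions: b3=0, b5=0, b6=1, b7=0, b9=1, b10=1, b11=0, b12=0, b13=0, b14=1, b15=1.
p1 = XOR of data positions {3,5,7,9,11,13,15} = 0⊕0⊕0⊕1⊕0⊕0⊕1 = 0
p2 = XOR of data positions {3,6,7,10,11,14,15} = 0⊕1⊕0⊕1⊕0⊕1⊕1 = 0
p4 = XOR of data positions {5,6,7,12,13,14,15} = 0⊕1⊕0⊕0⊕0⊕1⊕1 = 1
p8 = XOR of data positions {9,10,11,12,13,14,15} = 1⊕1⊕0⊕0⊕0⊕1⊕1 = 0
Parity bits p1,p2,p4,p8 = 0010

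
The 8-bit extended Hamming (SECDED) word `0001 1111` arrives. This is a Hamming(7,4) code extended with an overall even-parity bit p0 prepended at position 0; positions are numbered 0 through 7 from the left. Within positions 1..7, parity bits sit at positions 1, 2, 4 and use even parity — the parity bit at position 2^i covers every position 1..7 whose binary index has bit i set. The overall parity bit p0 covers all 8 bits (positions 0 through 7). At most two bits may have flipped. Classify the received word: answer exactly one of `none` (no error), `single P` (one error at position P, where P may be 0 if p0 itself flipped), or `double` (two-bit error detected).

single 3

s1: b1⊕b3⊕b5⊕b7 = 0⊕1⊕1⊕1 = 1
s2: b2⊕b3⊕b6⊕b7 = 0⊕1⊕1⊕1 = 1
s4: b4⊕b5⊕b6⊕b7 = 1⊕1⊕1⊕1 = 0
Syndrome (s4...s1) = 011 → position 3.
Overall parity (XOR of all 8 bits, including p0): 0⊕0⊕0⊕1⊕1⊕1⊕1⊕1 = 1
Overall=1, syndrome position=3 → single-bit error at position 3.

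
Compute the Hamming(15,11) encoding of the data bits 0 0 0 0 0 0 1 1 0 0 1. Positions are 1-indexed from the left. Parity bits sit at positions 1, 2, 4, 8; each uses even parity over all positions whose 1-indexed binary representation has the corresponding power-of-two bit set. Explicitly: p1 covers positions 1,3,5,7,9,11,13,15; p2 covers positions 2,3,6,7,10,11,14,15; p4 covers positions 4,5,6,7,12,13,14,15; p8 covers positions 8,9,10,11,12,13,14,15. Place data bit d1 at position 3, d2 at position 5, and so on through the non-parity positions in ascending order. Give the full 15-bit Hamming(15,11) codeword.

000000010011001

Place data bits at non-power-of-two positions: b3=0, b5=0, b6=0, b7=0, b9=0, b10=0, b11=1, b12=1, b13=0, b14=0, b15=1.
p1 = XOR of data positions {3,5,7,9,11,13,15} = 0⊕0⊕0⊕0⊕1⊕0⊕1 = 0
p2 = XOR of data positions {3,6,7,10,11,14,15} = 0⊕0⊕0⊕0⊕1⊕0⊕1 = 0
p4 = XOR of data positions {5,6,7,12,13,14,15} = 0⊕0⊕0⊕1⊕0⊕0⊕1 = 0
p8 = XOR of data positions {9,10,11,12,13,14,15} = 0⊕0⊕1⊕1⊕0⊕0⊕1 = 1
Codeword b1..b15 = 000000010011001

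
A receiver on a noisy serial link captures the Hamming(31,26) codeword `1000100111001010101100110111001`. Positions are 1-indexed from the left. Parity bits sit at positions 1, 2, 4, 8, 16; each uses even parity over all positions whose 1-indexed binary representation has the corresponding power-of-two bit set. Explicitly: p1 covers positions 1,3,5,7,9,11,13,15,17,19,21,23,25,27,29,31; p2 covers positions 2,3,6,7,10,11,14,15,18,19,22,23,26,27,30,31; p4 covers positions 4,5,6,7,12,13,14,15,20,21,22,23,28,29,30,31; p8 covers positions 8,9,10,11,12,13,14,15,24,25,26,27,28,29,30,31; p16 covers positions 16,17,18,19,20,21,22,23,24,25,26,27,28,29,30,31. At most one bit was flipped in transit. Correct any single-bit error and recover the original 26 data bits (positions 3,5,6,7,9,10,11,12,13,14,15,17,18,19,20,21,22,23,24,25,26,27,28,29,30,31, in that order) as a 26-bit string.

01001100101101101110111001

s1: b1⊕b3⊕b5⊕b7⊕b9⊕b11⊕b13⊕b15⊕b17⊕b19⊕b21⊕b23⊕b25⊕b27⊕b29⊕b31 = 1⊕0⊕1⊕0⊕1⊕0⊕1⊕1⊕1⊕1⊕0⊕1⊕0⊕1⊕0⊕1 = 0
s2: b2⊕b3⊕b6⊕b7⊕b10⊕b11⊕b14⊕b15⊕b18⊕b19⊕b22⊕b23⊕b26⊕b27⊕b30⊕b31 = 0⊕0⊕0⊕0⊕1⊕0⊕0⊕1⊕0⊕1⊕0⊕1⊕1⊕1⊕0⊕1 = 1
s4: b4⊕b5⊕b6⊕b7⊕b12⊕b13⊕b14⊕b15⊕b20⊕b21⊕b22⊕b23⊕b28⊕b29⊕b30⊕b31 = 0⊕1⊕0⊕0⊕0⊕1⊕0⊕1⊕1⊕0⊕0⊕1⊕1⊕0⊕0⊕1 = 1
s8: b8⊕b9⊕b10⊕b11⊕b12⊕b13⊕b14⊕b15⊕b24⊕b25⊕b26⊕b27⊕b28⊕b29⊕b30⊕b31 = 1⊕1⊕1⊕0⊕0⊕1⊕0⊕1⊕1⊕0⊕1⊕1⊕1⊕0⊕0⊕1 = 0
s16: b16⊕b17⊕b18⊕b19⊕b20⊕b21⊕b22⊕b23⊕b24⊕b25⊕b26⊕b27⊕b28⊕b29⊕b30⊕b31 = 0⊕1⊕0⊕1⊕1⊕0⊕0⊕1⊕1⊕0⊕1⊕1⊕1⊕0⊕0⊕1 = 1
Syndrome (s16...s1) = 10110 → position 22.
Flip bit 22: corrected codeword = 1000100111001010101101110111001
Data bits at positions 3,5,6,7,9,10,11,12,13,14,15,17,18,19,20,21,22,23,24,25,26,27,28,29,30,31: 01001100101101101110111001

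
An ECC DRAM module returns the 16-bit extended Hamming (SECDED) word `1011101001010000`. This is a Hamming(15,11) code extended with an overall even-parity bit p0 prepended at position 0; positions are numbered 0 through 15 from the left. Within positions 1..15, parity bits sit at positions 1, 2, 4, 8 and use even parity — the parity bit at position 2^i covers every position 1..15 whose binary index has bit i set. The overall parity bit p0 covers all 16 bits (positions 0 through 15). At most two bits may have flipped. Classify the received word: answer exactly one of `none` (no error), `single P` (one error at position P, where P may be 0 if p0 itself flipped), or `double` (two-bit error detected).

s1: b1⊕b3⊕b5⊕b7⊕b9⊕b11⊕b13⊕b15 = 0⊕1⊕0⊕0⊕1⊕1⊕0⊕0 = 1
s2: b2⊕b3⊕b6⊕b7⊕b10⊕b11⊕b14⊕b15 = 1⊕1⊕1⊕0⊕0⊕1⊕0⊕0 = 0
s4: b4⊕b5⊕b6⊕b7⊕b12⊕b13⊕b14⊕b15 = 1⊕0⊕1⊕0⊕0⊕0⊕0⊕0 = 0
s8: b8⊕b9⊕b10⊕b11⊕b12⊕b13⊕b14⊕b15 = 0⊕1⊕0⊕1⊕0⊕0⊕0⊕0 = 0
Syndrome (s8...s1) = 0001 → position 1.
Overall parity (XOR of all 16 bits, including p0): 1⊕0⊕1⊕1⊕1⊕0⊕1⊕0⊕0⊕1⊕0⊕1⊕0⊕0⊕0⊕0 = 1
Overall=1, syndrome position=1 → single-bit error at position 1.

single 1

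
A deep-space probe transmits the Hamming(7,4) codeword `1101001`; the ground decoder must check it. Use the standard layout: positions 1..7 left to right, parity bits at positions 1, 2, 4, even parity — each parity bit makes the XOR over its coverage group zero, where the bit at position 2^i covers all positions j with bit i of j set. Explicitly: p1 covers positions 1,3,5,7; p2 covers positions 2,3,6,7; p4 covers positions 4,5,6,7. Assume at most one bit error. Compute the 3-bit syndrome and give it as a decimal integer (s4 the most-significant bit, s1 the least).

s1: b1⊕b3⊕b5⊕b7 = 1⊕0⊕0⊕1 = 0
s2: b2⊕b3⊕b6⊕b7 = 1⊕0⊕0⊕1 = 0
s4: b4⊕b5⊕b6⊕b7 = 1⊕0⊕0⊕1 = 0
Syndrome (s4...s1) = 000 → position 0 (no error).

0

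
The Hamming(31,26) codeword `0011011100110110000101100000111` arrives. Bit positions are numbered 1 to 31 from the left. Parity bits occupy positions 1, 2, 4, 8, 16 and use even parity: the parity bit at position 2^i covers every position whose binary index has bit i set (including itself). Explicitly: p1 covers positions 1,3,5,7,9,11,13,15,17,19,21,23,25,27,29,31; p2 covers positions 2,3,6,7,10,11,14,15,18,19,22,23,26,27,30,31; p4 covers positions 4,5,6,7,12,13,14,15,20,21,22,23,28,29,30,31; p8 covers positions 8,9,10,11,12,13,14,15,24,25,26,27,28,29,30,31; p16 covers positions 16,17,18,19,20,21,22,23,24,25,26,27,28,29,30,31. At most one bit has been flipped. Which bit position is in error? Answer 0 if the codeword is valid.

1

s1: b1⊕b3⊕b5⊕b7⊕b9⊕b11⊕b13⊕b15⊕b17⊕b19⊕b21⊕b23⊕b25⊕b27⊕b29⊕b31 = 0⊕1⊕0⊕1⊕0⊕1⊕0⊕1⊕0⊕0⊕0⊕1⊕0⊕0⊕1⊕1 = 1
s2: b2⊕b3⊕b6⊕b7⊕b10⊕b11⊕b14⊕b15⊕b18⊕b19⊕b22⊕b23⊕b26⊕b27⊕b30⊕b31 = 0⊕1⊕1⊕1⊕0⊕1⊕1⊕1⊕0⊕0⊕1⊕1⊕0⊕0⊕1⊕1 = 0
s4: b4⊕b5⊕b6⊕b7⊕b12⊕b13⊕b14⊕b15⊕b20⊕b21⊕b22⊕b23⊕b28⊕b29⊕b30⊕b31 = 1⊕0⊕1⊕1⊕1⊕0⊕1⊕1⊕1⊕0⊕1⊕1⊕0⊕1⊕1⊕1 = 0
s8: b8⊕b9⊕b10⊕b11⊕b12⊕b13⊕b14⊕b15⊕b24⊕b25⊕b26⊕b27⊕b28⊕b29⊕b30⊕b31 = 1⊕0⊕0⊕1⊕1⊕0⊕1⊕1⊕0⊕0⊕0⊕0⊕0⊕1⊕1⊕1 = 0
s16: b16⊕b17⊕b18⊕b19⊕b20⊕b21⊕b22⊕b23⊕b24⊕b25⊕b26⊕b27⊕b28⊕b29⊕b30⊕b31 = 0⊕0⊕0⊕0⊕1⊕0⊕1⊕1⊕0⊕0⊕0⊕0⊕0⊕1⊕1⊕1 = 0
Syndrome (s16...s1) = 00001 → position 1.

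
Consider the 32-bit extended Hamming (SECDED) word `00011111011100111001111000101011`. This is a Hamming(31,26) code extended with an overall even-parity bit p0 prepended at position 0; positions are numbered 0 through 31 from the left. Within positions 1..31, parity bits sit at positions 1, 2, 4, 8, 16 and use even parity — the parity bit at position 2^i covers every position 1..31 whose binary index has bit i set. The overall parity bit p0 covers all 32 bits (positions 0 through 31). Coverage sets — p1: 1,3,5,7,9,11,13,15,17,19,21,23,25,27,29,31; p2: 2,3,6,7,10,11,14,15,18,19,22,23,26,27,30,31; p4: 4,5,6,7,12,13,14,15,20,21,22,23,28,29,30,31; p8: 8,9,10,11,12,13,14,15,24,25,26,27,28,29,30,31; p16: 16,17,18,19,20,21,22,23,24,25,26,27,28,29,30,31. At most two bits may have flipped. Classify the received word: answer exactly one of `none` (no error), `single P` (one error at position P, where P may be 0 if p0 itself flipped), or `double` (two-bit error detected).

single 25

s1: b1⊕b3⊕b5⊕b7⊕b9⊕b11⊕b13⊕b15⊕b17⊕b19⊕b21⊕b23⊕b25⊕b27⊕b29⊕b31 = 0⊕1⊕1⊕1⊕1⊕1⊕0⊕1⊕0⊕1⊕1⊕0⊕0⊕0⊕0⊕1 = 1
s2: b2⊕b3⊕b6⊕b7⊕b10⊕b11⊕b14⊕b15⊕b18⊕b19⊕b22⊕b23⊕b26⊕b27⊕b30⊕b31 = 0⊕1⊕1⊕1⊕1⊕1⊕1⊕1⊕0⊕1⊕1⊕0⊕1⊕0⊕1⊕1 = 0
s4: b4⊕b5⊕b6⊕b7⊕b12⊕b13⊕b14⊕b15⊕b20⊕b21⊕b22⊕b23⊕b28⊕b29⊕b30⊕b31 = 1⊕1⊕1⊕1⊕0⊕0⊕1⊕1⊕1⊕1⊕1⊕0⊕1⊕0⊕1⊕1 = 0
s8: b8⊕b9⊕b10⊕b11⊕b12⊕b13⊕b14⊕b15⊕b24⊕b25⊕b26⊕b27⊕b28⊕b29⊕b30⊕b31 = 0⊕1⊕1⊕1⊕0⊕0⊕1⊕1⊕0⊕0⊕1⊕0⊕1⊕0⊕1⊕1 = 1
s16: b16⊕b17⊕b18⊕b19⊕b20⊕b21⊕b22⊕b23⊕b24⊕b25⊕b26⊕b27⊕b28⊕b29⊕b30⊕b31 = 1⊕0⊕0⊕1⊕1⊕1⊕1⊕0⊕0⊕0⊕1⊕0⊕1⊕0⊕1⊕1 = 1
Syndrome (s16...s1) = 11001 → position 25.
Overall parity (XOR of all 32 bits, including p0): 0⊕0⊕0⊕1⊕1⊕1⊕1⊕1⊕0⊕1⊕1⊕1⊕0⊕0⊕1⊕1⊕1⊕0⊕0⊕1⊕1⊕1⊕1⊕0⊕0⊕0⊕1⊕0⊕1⊕0⊕1⊕1 = 1
Overall=1, syndrome position=25 → single-bit error at position 25.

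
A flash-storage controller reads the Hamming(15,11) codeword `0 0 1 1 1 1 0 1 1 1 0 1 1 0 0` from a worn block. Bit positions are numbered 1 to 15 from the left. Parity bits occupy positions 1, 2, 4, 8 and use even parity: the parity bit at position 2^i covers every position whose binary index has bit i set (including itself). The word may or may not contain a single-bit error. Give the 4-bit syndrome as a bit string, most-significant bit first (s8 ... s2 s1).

1110

s1: b1⊕b3⊕b5⊕b7⊕b9⊕b11⊕b13⊕b15 = 0⊕1⊕1⊕0⊕1⊕0⊕1⊕0 = 0
s2: b2⊕b3⊕b6⊕b7⊕b10⊕b11⊕b14⊕b15 = 0⊕1⊕1⊕0⊕1⊕0⊕0⊕0 = 1
s4: b4⊕b5⊕b6⊕b7⊕b12⊕b13⊕b14⊕b15 = 1⊕1⊕1⊕0⊕1⊕1⊕0⊕0 = 1
s8: b8⊕b9⊕b10⊕b11⊕b12⊕b13⊕b14⊕b15 = 1⊕1⊕1⊕0⊕1⊕1⊕0⊕0 = 1
Syndrome (s8...s1) = 1110 → position 14.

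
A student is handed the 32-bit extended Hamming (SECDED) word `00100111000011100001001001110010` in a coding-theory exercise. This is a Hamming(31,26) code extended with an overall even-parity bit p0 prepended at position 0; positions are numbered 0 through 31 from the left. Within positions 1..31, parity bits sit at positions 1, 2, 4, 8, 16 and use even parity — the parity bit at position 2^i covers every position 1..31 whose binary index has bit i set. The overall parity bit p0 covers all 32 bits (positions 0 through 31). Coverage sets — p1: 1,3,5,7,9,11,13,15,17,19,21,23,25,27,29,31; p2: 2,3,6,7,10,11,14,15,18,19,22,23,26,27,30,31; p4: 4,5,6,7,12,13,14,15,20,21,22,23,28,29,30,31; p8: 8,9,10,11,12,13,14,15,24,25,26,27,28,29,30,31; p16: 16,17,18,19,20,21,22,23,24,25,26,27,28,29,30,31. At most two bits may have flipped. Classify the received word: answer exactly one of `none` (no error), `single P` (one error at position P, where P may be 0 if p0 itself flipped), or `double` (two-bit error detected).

s1: b1⊕b3⊕b5⊕b7⊕b9⊕b11⊕b13⊕b15⊕b17⊕b19⊕b21⊕b23⊕b25⊕b27⊕b29⊕b31 = 0⊕0⊕1⊕1⊕0⊕0⊕1⊕0⊕0⊕1⊕0⊕0⊕1⊕1⊕0⊕0 = 0
s2: b2⊕b3⊕b6⊕b7⊕b10⊕b11⊕b14⊕b15⊕b18⊕b19⊕b22⊕b23⊕b26⊕b27⊕b30⊕b31 = 1⊕0⊕1⊕1⊕0⊕0⊕1⊕0⊕0⊕1⊕1⊕0⊕1⊕1⊕1⊕0 = 1
s4: b4⊕b5⊕b6⊕b7⊕b12⊕b13⊕b14⊕b15⊕b20⊕b21⊕b22⊕b23⊕b28⊕b29⊕b30⊕b31 = 0⊕1⊕1⊕1⊕1⊕1⊕1⊕0⊕0⊕0⊕1⊕0⊕0⊕0⊕1⊕0 = 0
s8: b8⊕b9⊕b10⊕b11⊕b12⊕b13⊕b14⊕b15⊕b24⊕b25⊕b26⊕b27⊕b28⊕b29⊕b30⊕b31 = 0⊕0⊕0⊕0⊕1⊕1⊕1⊕0⊕0⊕1⊕1⊕1⊕0⊕0⊕1⊕0 = 1
s16: b16⊕b17⊕b18⊕b19⊕b20⊕b21⊕b22⊕b23⊕b24⊕b25⊕b26⊕b27⊕b28⊕b29⊕b30⊕b31 = 0⊕0⊕0⊕1⊕0⊕0⊕1⊕0⊕0⊕1⊕1⊕1⊕0⊕0⊕1⊕0 = 0
Syndrome (s16...s1) = 01010 → position 10.
Overall parity (XOR of all 32 bits, including p0): 0⊕0⊕1⊕0⊕0⊕1⊕1⊕1⊕0⊕0⊕0⊕0⊕1⊕1⊕1⊕0⊕0⊕0⊕0⊕1⊕0⊕0⊕1⊕0⊕0⊕1⊕1⊕1⊕0⊕0⊕1⊕0 = 1
Overall=1, syndrome position=10 → single-bit error at position 10.

single 10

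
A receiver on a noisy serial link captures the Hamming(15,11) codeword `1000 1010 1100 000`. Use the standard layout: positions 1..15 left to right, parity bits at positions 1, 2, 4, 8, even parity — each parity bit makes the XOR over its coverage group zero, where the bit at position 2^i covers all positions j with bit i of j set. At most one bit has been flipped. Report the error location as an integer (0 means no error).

0

s1: b1⊕b3⊕b5⊕b7⊕b9⊕b11⊕b13⊕b15 = 1⊕0⊕1⊕1⊕1⊕0⊕0⊕0 = 0
s2: b2⊕b3⊕b6⊕b7⊕b10⊕b11⊕b14⊕b15 = 0⊕0⊕0⊕1⊕1⊕0⊕0⊕0 = 0
s4: b4⊕b5⊕b6⊕b7⊕b12⊕b13⊕b14⊕b15 = 0⊕1⊕0⊕1⊕0⊕0⊕0⊕0 = 0
s8: b8⊕b9⊕b10⊕b11⊕b12⊕b13⊕b14⊕b15 = 0⊕1⊕1⊕0⊕0⊕0⊕0⊕0 = 0
Syndrome (s8...s1) = 0000 → position 0 (no error).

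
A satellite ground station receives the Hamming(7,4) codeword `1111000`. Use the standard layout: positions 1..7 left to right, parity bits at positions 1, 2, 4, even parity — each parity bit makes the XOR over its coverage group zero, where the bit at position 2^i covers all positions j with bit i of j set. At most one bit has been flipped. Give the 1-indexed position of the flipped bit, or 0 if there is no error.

4

s1: b1⊕b3⊕b5⊕b7 = 1⊕1⊕0⊕0 = 0
s2: b2⊕b3⊕b6⊕b7 = 1⊕1⊕0⊕0 = 0
s4: b4⊕b5⊕b6⊕b7 = 1⊕0⊕0⊕0 = 1
Syndrome (s4...s1) = 100 → position 4.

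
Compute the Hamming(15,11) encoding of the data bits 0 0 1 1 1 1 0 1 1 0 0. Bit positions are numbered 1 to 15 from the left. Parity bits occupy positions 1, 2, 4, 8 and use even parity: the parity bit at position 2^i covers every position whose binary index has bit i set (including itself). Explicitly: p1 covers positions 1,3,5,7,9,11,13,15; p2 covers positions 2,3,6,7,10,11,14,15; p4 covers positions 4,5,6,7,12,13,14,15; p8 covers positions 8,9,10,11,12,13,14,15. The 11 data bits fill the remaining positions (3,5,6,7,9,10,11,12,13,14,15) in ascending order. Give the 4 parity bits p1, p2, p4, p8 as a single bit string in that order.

1100

Place data bits at non-power-of-two positions: b3=0, b5=0, b6=1, b7=1, b9=1, b10=1, b11=0, b12=1, b13=1, b14=0, b15=0.
p1 = XOR of data positions {3,5,7,9,11,13,15} = 0⊕0⊕1⊕1⊕0⊕1⊕0 = 1
p2 = XOR of data positions {3,6,7,10,11,14,15} = 0⊕1⊕1⊕1⊕0⊕0⊕0 = 1
p4 = XOR of data positions {5,6,7,12,13,14,15} = 0⊕1⊕1⊕1⊕1⊕0⊕0 = 0
p8 = XOR of data positions {9,10,11,12,13,14,15} = 1⊕1⊕0⊕1⊕1⊕0⊕0 = 0
Parity bits p1,p2,p4,p8 = 1100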